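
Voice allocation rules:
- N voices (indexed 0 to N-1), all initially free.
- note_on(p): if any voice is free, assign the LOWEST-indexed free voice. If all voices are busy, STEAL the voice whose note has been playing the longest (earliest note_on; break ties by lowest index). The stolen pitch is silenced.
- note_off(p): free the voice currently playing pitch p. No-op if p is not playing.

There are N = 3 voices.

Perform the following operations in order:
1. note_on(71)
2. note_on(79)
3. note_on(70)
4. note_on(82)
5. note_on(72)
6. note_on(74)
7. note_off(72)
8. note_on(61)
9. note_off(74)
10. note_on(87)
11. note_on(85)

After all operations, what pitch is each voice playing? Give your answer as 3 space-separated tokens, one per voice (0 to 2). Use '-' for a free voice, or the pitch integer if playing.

Op 1: note_on(71): voice 0 is free -> assigned | voices=[71 - -]
Op 2: note_on(79): voice 1 is free -> assigned | voices=[71 79 -]
Op 3: note_on(70): voice 2 is free -> assigned | voices=[71 79 70]
Op 4: note_on(82): all voices busy, STEAL voice 0 (pitch 71, oldest) -> assign | voices=[82 79 70]
Op 5: note_on(72): all voices busy, STEAL voice 1 (pitch 79, oldest) -> assign | voices=[82 72 70]
Op 6: note_on(74): all voices busy, STEAL voice 2 (pitch 70, oldest) -> assign | voices=[82 72 74]
Op 7: note_off(72): free voice 1 | voices=[82 - 74]
Op 8: note_on(61): voice 1 is free -> assigned | voices=[82 61 74]
Op 9: note_off(74): free voice 2 | voices=[82 61 -]
Op 10: note_on(87): voice 2 is free -> assigned | voices=[82 61 87]
Op 11: note_on(85): all voices busy, STEAL voice 0 (pitch 82, oldest) -> assign | voices=[85 61 87]

Answer: 85 61 87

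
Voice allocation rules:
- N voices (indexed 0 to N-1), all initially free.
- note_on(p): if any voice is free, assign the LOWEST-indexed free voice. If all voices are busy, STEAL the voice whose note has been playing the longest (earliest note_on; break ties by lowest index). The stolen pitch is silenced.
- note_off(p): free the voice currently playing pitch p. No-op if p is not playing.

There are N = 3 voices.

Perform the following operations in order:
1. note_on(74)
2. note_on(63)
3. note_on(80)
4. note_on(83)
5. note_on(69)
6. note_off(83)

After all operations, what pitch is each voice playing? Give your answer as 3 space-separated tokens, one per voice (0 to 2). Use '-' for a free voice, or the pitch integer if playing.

Answer: - 69 80

Derivation:
Op 1: note_on(74): voice 0 is free -> assigned | voices=[74 - -]
Op 2: note_on(63): voice 1 is free -> assigned | voices=[74 63 -]
Op 3: note_on(80): voice 2 is free -> assigned | voices=[74 63 80]
Op 4: note_on(83): all voices busy, STEAL voice 0 (pitch 74, oldest) -> assign | voices=[83 63 80]
Op 5: note_on(69): all voices busy, STEAL voice 1 (pitch 63, oldest) -> assign | voices=[83 69 80]
Op 6: note_off(83): free voice 0 | voices=[- 69 80]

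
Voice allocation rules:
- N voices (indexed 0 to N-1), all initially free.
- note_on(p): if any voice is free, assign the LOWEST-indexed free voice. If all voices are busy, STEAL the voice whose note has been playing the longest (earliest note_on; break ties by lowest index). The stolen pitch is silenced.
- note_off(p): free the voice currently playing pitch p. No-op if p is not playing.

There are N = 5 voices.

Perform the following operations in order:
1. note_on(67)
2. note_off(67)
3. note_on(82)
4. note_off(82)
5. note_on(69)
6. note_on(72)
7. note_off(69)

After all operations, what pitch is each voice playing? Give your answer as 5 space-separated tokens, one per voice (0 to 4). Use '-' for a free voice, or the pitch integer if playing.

Op 1: note_on(67): voice 0 is free -> assigned | voices=[67 - - - -]
Op 2: note_off(67): free voice 0 | voices=[- - - - -]
Op 3: note_on(82): voice 0 is free -> assigned | voices=[82 - - - -]
Op 4: note_off(82): free voice 0 | voices=[- - - - -]
Op 5: note_on(69): voice 0 is free -> assigned | voices=[69 - - - -]
Op 6: note_on(72): voice 1 is free -> assigned | voices=[69 72 - - -]
Op 7: note_off(69): free voice 0 | voices=[- 72 - - -]

Answer: - 72 - - -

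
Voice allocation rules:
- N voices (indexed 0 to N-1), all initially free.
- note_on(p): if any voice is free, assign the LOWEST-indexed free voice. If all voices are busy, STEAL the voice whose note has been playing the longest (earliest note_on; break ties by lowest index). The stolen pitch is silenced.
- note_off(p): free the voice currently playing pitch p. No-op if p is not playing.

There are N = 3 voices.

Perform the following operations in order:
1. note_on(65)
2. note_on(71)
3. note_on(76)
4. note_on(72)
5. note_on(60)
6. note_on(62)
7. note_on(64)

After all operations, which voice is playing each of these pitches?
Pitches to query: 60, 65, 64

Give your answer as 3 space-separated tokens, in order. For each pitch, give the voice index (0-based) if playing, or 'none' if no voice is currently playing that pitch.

Op 1: note_on(65): voice 0 is free -> assigned | voices=[65 - -]
Op 2: note_on(71): voice 1 is free -> assigned | voices=[65 71 -]
Op 3: note_on(76): voice 2 is free -> assigned | voices=[65 71 76]
Op 4: note_on(72): all voices busy, STEAL voice 0 (pitch 65, oldest) -> assign | voices=[72 71 76]
Op 5: note_on(60): all voices busy, STEAL voice 1 (pitch 71, oldest) -> assign | voices=[72 60 76]
Op 6: note_on(62): all voices busy, STEAL voice 2 (pitch 76, oldest) -> assign | voices=[72 60 62]
Op 7: note_on(64): all voices busy, STEAL voice 0 (pitch 72, oldest) -> assign | voices=[64 60 62]

Answer: 1 none 0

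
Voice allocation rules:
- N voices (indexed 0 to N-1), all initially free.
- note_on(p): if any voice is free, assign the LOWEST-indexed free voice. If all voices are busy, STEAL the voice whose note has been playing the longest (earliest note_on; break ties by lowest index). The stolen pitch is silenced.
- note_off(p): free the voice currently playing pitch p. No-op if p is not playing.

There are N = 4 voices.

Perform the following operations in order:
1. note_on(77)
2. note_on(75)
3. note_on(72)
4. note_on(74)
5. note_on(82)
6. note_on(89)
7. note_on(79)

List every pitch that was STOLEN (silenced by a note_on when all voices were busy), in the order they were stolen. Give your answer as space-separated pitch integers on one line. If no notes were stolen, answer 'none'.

Answer: 77 75 72

Derivation:
Op 1: note_on(77): voice 0 is free -> assigned | voices=[77 - - -]
Op 2: note_on(75): voice 1 is free -> assigned | voices=[77 75 - -]
Op 3: note_on(72): voice 2 is free -> assigned | voices=[77 75 72 -]
Op 4: note_on(74): voice 3 is free -> assigned | voices=[77 75 72 74]
Op 5: note_on(82): all voices busy, STEAL voice 0 (pitch 77, oldest) -> assign | voices=[82 75 72 74]
Op 6: note_on(89): all voices busy, STEAL voice 1 (pitch 75, oldest) -> assign | voices=[82 89 72 74]
Op 7: note_on(79): all voices busy, STEAL voice 2 (pitch 72, oldest) -> assign | voices=[82 89 79 74]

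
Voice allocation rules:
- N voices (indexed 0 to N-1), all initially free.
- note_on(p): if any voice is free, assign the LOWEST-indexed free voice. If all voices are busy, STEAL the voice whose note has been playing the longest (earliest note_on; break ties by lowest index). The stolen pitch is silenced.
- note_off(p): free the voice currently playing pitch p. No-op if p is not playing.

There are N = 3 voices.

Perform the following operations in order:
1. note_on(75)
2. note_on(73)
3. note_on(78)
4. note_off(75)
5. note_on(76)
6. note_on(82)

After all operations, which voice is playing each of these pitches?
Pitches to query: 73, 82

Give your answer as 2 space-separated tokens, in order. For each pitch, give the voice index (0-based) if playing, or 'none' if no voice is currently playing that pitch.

Op 1: note_on(75): voice 0 is free -> assigned | voices=[75 - -]
Op 2: note_on(73): voice 1 is free -> assigned | voices=[75 73 -]
Op 3: note_on(78): voice 2 is free -> assigned | voices=[75 73 78]
Op 4: note_off(75): free voice 0 | voices=[- 73 78]
Op 5: note_on(76): voice 0 is free -> assigned | voices=[76 73 78]
Op 6: note_on(82): all voices busy, STEAL voice 1 (pitch 73, oldest) -> assign | voices=[76 82 78]

Answer: none 1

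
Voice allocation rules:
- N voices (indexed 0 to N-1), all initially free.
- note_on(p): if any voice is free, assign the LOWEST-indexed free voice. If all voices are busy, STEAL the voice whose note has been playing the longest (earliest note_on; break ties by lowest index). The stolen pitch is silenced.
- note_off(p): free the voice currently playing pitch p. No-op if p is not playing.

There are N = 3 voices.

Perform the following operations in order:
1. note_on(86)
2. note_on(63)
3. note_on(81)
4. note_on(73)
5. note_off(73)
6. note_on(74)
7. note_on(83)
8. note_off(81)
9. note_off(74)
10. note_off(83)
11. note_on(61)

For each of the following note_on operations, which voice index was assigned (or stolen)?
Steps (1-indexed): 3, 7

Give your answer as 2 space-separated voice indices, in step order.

Op 1: note_on(86): voice 0 is free -> assigned | voices=[86 - -]
Op 2: note_on(63): voice 1 is free -> assigned | voices=[86 63 -]
Op 3: note_on(81): voice 2 is free -> assigned | voices=[86 63 81]
Op 4: note_on(73): all voices busy, STEAL voice 0 (pitch 86, oldest) -> assign | voices=[73 63 81]
Op 5: note_off(73): free voice 0 | voices=[- 63 81]
Op 6: note_on(74): voice 0 is free -> assigned | voices=[74 63 81]
Op 7: note_on(83): all voices busy, STEAL voice 1 (pitch 63, oldest) -> assign | voices=[74 83 81]
Op 8: note_off(81): free voice 2 | voices=[74 83 -]
Op 9: note_off(74): free voice 0 | voices=[- 83 -]
Op 10: note_off(83): free voice 1 | voices=[- - -]
Op 11: note_on(61): voice 0 is free -> assigned | voices=[61 - -]

Answer: 2 1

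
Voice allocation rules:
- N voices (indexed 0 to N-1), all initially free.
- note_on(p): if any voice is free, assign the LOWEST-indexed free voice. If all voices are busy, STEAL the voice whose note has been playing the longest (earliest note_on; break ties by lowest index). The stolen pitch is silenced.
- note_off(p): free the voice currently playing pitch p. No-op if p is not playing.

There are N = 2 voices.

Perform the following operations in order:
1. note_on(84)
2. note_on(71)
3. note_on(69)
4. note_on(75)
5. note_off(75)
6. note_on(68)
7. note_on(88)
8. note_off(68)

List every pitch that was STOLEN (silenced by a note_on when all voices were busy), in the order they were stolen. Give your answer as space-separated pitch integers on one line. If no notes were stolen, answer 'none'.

Answer: 84 71 69

Derivation:
Op 1: note_on(84): voice 0 is free -> assigned | voices=[84 -]
Op 2: note_on(71): voice 1 is free -> assigned | voices=[84 71]
Op 3: note_on(69): all voices busy, STEAL voice 0 (pitch 84, oldest) -> assign | voices=[69 71]
Op 4: note_on(75): all voices busy, STEAL voice 1 (pitch 71, oldest) -> assign | voices=[69 75]
Op 5: note_off(75): free voice 1 | voices=[69 -]
Op 6: note_on(68): voice 1 is free -> assigned | voices=[69 68]
Op 7: note_on(88): all voices busy, STEAL voice 0 (pitch 69, oldest) -> assign | voices=[88 68]
Op 8: note_off(68): free voice 1 | voices=[88 -]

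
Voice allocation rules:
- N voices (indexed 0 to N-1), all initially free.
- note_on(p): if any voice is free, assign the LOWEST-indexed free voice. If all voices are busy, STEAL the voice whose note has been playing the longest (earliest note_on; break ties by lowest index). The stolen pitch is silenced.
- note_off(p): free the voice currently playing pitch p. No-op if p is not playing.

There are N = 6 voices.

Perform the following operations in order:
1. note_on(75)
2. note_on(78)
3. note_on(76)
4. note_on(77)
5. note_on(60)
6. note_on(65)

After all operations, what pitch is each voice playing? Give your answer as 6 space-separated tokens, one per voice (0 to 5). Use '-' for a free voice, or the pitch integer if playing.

Op 1: note_on(75): voice 0 is free -> assigned | voices=[75 - - - - -]
Op 2: note_on(78): voice 1 is free -> assigned | voices=[75 78 - - - -]
Op 3: note_on(76): voice 2 is free -> assigned | voices=[75 78 76 - - -]
Op 4: note_on(77): voice 3 is free -> assigned | voices=[75 78 76 77 - -]
Op 5: note_on(60): voice 4 is free -> assigned | voices=[75 78 76 77 60 -]
Op 6: note_on(65): voice 5 is free -> assigned | voices=[75 78 76 77 60 65]

Answer: 75 78 76 77 60 65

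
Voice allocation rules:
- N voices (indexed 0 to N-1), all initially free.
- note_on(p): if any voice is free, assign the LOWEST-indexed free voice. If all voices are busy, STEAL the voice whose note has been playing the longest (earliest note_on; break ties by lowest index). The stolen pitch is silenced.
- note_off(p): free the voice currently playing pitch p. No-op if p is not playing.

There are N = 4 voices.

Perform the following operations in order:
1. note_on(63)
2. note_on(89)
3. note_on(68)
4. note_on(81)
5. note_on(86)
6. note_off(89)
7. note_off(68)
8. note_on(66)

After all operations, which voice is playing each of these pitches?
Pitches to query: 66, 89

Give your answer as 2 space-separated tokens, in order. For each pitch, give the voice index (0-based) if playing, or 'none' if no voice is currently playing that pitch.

Answer: 1 none

Derivation:
Op 1: note_on(63): voice 0 is free -> assigned | voices=[63 - - -]
Op 2: note_on(89): voice 1 is free -> assigned | voices=[63 89 - -]
Op 3: note_on(68): voice 2 is free -> assigned | voices=[63 89 68 -]
Op 4: note_on(81): voice 3 is free -> assigned | voices=[63 89 68 81]
Op 5: note_on(86): all voices busy, STEAL voice 0 (pitch 63, oldest) -> assign | voices=[86 89 68 81]
Op 6: note_off(89): free voice 1 | voices=[86 - 68 81]
Op 7: note_off(68): free voice 2 | voices=[86 - - 81]
Op 8: note_on(66): voice 1 is free -> assigned | voices=[86 66 - 81]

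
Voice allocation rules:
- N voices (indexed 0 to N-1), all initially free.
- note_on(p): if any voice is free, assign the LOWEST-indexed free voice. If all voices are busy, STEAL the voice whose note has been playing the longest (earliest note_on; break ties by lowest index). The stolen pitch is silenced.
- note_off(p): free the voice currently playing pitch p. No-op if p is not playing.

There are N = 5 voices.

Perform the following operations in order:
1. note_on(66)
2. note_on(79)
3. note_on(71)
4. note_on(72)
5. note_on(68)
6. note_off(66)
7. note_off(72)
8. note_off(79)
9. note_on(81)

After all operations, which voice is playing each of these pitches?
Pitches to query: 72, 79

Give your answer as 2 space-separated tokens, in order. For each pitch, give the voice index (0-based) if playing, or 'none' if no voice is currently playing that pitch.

Op 1: note_on(66): voice 0 is free -> assigned | voices=[66 - - - -]
Op 2: note_on(79): voice 1 is free -> assigned | voices=[66 79 - - -]
Op 3: note_on(71): voice 2 is free -> assigned | voices=[66 79 71 - -]
Op 4: note_on(72): voice 3 is free -> assigned | voices=[66 79 71 72 -]
Op 5: note_on(68): voice 4 is free -> assigned | voices=[66 79 71 72 68]
Op 6: note_off(66): free voice 0 | voices=[- 79 71 72 68]
Op 7: note_off(72): free voice 3 | voices=[- 79 71 - 68]
Op 8: note_off(79): free voice 1 | voices=[- - 71 - 68]
Op 9: note_on(81): voice 0 is free -> assigned | voices=[81 - 71 - 68]

Answer: none none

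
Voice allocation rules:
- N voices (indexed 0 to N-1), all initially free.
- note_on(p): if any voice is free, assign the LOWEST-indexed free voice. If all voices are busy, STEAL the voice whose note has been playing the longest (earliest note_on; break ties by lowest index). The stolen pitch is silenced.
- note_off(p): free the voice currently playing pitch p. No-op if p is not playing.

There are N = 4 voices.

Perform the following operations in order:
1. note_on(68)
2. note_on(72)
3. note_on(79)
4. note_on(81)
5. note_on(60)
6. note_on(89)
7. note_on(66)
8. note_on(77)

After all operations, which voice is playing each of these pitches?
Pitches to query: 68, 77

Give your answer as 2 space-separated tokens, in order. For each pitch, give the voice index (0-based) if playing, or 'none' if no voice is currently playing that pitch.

Op 1: note_on(68): voice 0 is free -> assigned | voices=[68 - - -]
Op 2: note_on(72): voice 1 is free -> assigned | voices=[68 72 - -]
Op 3: note_on(79): voice 2 is free -> assigned | voices=[68 72 79 -]
Op 4: note_on(81): voice 3 is free -> assigned | voices=[68 72 79 81]
Op 5: note_on(60): all voices busy, STEAL voice 0 (pitch 68, oldest) -> assign | voices=[60 72 79 81]
Op 6: note_on(89): all voices busy, STEAL voice 1 (pitch 72, oldest) -> assign | voices=[60 89 79 81]
Op 7: note_on(66): all voices busy, STEAL voice 2 (pitch 79, oldest) -> assign | voices=[60 89 66 81]
Op 8: note_on(77): all voices busy, STEAL voice 3 (pitch 81, oldest) -> assign | voices=[60 89 66 77]

Answer: none 3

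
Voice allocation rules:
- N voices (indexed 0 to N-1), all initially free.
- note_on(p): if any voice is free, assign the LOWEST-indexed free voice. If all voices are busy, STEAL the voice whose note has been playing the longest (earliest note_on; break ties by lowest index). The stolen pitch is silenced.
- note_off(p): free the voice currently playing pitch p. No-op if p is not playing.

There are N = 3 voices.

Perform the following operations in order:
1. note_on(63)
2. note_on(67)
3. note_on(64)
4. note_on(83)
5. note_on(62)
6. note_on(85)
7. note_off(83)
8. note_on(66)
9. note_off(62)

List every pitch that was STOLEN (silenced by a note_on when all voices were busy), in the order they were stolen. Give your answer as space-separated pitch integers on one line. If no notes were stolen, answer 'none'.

Answer: 63 67 64

Derivation:
Op 1: note_on(63): voice 0 is free -> assigned | voices=[63 - -]
Op 2: note_on(67): voice 1 is free -> assigned | voices=[63 67 -]
Op 3: note_on(64): voice 2 is free -> assigned | voices=[63 67 64]
Op 4: note_on(83): all voices busy, STEAL voice 0 (pitch 63, oldest) -> assign | voices=[83 67 64]
Op 5: note_on(62): all voices busy, STEAL voice 1 (pitch 67, oldest) -> assign | voices=[83 62 64]
Op 6: note_on(85): all voices busy, STEAL voice 2 (pitch 64, oldest) -> assign | voices=[83 62 85]
Op 7: note_off(83): free voice 0 | voices=[- 62 85]
Op 8: note_on(66): voice 0 is free -> assigned | voices=[66 62 85]
Op 9: note_off(62): free voice 1 | voices=[66 - 85]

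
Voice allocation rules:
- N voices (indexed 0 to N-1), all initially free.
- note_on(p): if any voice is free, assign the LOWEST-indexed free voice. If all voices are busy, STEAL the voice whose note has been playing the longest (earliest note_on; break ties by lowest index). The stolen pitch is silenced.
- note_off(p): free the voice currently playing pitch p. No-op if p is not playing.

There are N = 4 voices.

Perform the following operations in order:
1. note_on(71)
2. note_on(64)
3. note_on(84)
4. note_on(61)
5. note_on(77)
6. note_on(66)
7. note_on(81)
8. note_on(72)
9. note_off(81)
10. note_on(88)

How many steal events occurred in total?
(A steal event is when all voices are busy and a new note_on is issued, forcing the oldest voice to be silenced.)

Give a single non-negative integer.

Op 1: note_on(71): voice 0 is free -> assigned | voices=[71 - - -]
Op 2: note_on(64): voice 1 is free -> assigned | voices=[71 64 - -]
Op 3: note_on(84): voice 2 is free -> assigned | voices=[71 64 84 -]
Op 4: note_on(61): voice 3 is free -> assigned | voices=[71 64 84 61]
Op 5: note_on(77): all voices busy, STEAL voice 0 (pitch 71, oldest) -> assign | voices=[77 64 84 61]
Op 6: note_on(66): all voices busy, STEAL voice 1 (pitch 64, oldest) -> assign | voices=[77 66 84 61]
Op 7: note_on(81): all voices busy, STEAL voice 2 (pitch 84, oldest) -> assign | voices=[77 66 81 61]
Op 8: note_on(72): all voices busy, STEAL voice 3 (pitch 61, oldest) -> assign | voices=[77 66 81 72]
Op 9: note_off(81): free voice 2 | voices=[77 66 - 72]
Op 10: note_on(88): voice 2 is free -> assigned | voices=[77 66 88 72]

Answer: 4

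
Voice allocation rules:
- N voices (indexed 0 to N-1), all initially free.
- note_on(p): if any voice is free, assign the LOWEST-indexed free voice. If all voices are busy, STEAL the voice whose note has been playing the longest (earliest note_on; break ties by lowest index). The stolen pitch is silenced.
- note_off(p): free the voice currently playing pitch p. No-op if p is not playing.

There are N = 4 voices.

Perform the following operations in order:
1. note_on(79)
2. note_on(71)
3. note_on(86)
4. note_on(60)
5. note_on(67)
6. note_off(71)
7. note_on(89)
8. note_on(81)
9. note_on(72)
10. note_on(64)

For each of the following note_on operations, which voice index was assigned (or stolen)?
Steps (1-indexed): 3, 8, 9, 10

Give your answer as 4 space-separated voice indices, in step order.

Op 1: note_on(79): voice 0 is free -> assigned | voices=[79 - - -]
Op 2: note_on(71): voice 1 is free -> assigned | voices=[79 71 - -]
Op 3: note_on(86): voice 2 is free -> assigned | voices=[79 71 86 -]
Op 4: note_on(60): voice 3 is free -> assigned | voices=[79 71 86 60]
Op 5: note_on(67): all voices busy, STEAL voice 0 (pitch 79, oldest) -> assign | voices=[67 71 86 60]
Op 6: note_off(71): free voice 1 | voices=[67 - 86 60]
Op 7: note_on(89): voice 1 is free -> assigned | voices=[67 89 86 60]
Op 8: note_on(81): all voices busy, STEAL voice 2 (pitch 86, oldest) -> assign | voices=[67 89 81 60]
Op 9: note_on(72): all voices busy, STEAL voice 3 (pitch 60, oldest) -> assign | voices=[67 89 81 72]
Op 10: note_on(64): all voices busy, STEAL voice 0 (pitch 67, oldest) -> assign | voices=[64 89 81 72]

Answer: 2 2 3 0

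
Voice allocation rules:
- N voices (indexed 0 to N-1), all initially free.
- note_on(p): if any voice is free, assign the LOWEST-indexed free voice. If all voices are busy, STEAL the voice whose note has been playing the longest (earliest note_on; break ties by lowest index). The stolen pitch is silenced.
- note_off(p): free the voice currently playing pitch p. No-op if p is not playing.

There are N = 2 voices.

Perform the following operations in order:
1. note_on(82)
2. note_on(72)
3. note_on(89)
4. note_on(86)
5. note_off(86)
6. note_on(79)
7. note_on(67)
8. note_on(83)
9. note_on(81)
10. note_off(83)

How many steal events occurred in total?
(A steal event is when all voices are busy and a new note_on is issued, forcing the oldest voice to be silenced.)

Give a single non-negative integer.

Op 1: note_on(82): voice 0 is free -> assigned | voices=[82 -]
Op 2: note_on(72): voice 1 is free -> assigned | voices=[82 72]
Op 3: note_on(89): all voices busy, STEAL voice 0 (pitch 82, oldest) -> assign | voices=[89 72]
Op 4: note_on(86): all voices busy, STEAL voice 1 (pitch 72, oldest) -> assign | voices=[89 86]
Op 5: note_off(86): free voice 1 | voices=[89 -]
Op 6: note_on(79): voice 1 is free -> assigned | voices=[89 79]
Op 7: note_on(67): all voices busy, STEAL voice 0 (pitch 89, oldest) -> assign | voices=[67 79]
Op 8: note_on(83): all voices busy, STEAL voice 1 (pitch 79, oldest) -> assign | voices=[67 83]
Op 9: note_on(81): all voices busy, STEAL voice 0 (pitch 67, oldest) -> assign | voices=[81 83]
Op 10: note_off(83): free voice 1 | voices=[81 -]

Answer: 5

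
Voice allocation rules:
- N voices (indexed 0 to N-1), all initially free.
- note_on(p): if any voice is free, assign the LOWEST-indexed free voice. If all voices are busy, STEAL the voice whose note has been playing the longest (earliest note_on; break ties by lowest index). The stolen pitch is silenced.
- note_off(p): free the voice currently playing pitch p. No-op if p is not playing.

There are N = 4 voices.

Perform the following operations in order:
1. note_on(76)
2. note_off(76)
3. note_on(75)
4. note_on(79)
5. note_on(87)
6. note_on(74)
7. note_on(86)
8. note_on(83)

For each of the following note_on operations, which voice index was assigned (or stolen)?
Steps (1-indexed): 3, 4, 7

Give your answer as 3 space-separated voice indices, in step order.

Answer: 0 1 0

Derivation:
Op 1: note_on(76): voice 0 is free -> assigned | voices=[76 - - -]
Op 2: note_off(76): free voice 0 | voices=[- - - -]
Op 3: note_on(75): voice 0 is free -> assigned | voices=[75 - - -]
Op 4: note_on(79): voice 1 is free -> assigned | voices=[75 79 - -]
Op 5: note_on(87): voice 2 is free -> assigned | voices=[75 79 87 -]
Op 6: note_on(74): voice 3 is free -> assigned | voices=[75 79 87 74]
Op 7: note_on(86): all voices busy, STEAL voice 0 (pitch 75, oldest) -> assign | voices=[86 79 87 74]
Op 8: note_on(83): all voices busy, STEAL voice 1 (pitch 79, oldest) -> assign | voices=[86 83 87 74]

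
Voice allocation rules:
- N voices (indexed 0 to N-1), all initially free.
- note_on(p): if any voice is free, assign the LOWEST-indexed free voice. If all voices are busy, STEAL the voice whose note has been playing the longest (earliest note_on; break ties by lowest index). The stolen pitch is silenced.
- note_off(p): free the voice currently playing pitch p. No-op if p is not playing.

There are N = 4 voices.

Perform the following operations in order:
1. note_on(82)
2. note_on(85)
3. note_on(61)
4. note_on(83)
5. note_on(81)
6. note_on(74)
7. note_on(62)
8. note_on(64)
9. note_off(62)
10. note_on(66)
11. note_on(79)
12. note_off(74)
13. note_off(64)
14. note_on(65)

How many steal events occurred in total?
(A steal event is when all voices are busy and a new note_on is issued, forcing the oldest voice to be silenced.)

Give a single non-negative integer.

Op 1: note_on(82): voice 0 is free -> assigned | voices=[82 - - -]
Op 2: note_on(85): voice 1 is free -> assigned | voices=[82 85 - -]
Op 3: note_on(61): voice 2 is free -> assigned | voices=[82 85 61 -]
Op 4: note_on(83): voice 3 is free -> assigned | voices=[82 85 61 83]
Op 5: note_on(81): all voices busy, STEAL voice 0 (pitch 82, oldest) -> assign | voices=[81 85 61 83]
Op 6: note_on(74): all voices busy, STEAL voice 1 (pitch 85, oldest) -> assign | voices=[81 74 61 83]
Op 7: note_on(62): all voices busy, STEAL voice 2 (pitch 61, oldest) -> assign | voices=[81 74 62 83]
Op 8: note_on(64): all voices busy, STEAL voice 3 (pitch 83, oldest) -> assign | voices=[81 74 62 64]
Op 9: note_off(62): free voice 2 | voices=[81 74 - 64]
Op 10: note_on(66): voice 2 is free -> assigned | voices=[81 74 66 64]
Op 11: note_on(79): all voices busy, STEAL voice 0 (pitch 81, oldest) -> assign | voices=[79 74 66 64]
Op 12: note_off(74): free voice 1 | voices=[79 - 66 64]
Op 13: note_off(64): free voice 3 | voices=[79 - 66 -]
Op 14: note_on(65): voice 1 is free -> assigned | voices=[79 65 66 -]

Answer: 5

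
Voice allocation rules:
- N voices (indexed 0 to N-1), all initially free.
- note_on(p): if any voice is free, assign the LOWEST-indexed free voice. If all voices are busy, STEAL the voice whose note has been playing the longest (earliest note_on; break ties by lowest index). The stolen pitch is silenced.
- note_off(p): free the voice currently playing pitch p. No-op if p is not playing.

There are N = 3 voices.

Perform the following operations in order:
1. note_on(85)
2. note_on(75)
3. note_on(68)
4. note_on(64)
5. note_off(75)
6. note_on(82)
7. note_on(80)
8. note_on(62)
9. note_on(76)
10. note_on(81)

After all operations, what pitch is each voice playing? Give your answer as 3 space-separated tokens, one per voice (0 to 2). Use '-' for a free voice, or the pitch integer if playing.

Answer: 62 76 81

Derivation:
Op 1: note_on(85): voice 0 is free -> assigned | voices=[85 - -]
Op 2: note_on(75): voice 1 is free -> assigned | voices=[85 75 -]
Op 3: note_on(68): voice 2 is free -> assigned | voices=[85 75 68]
Op 4: note_on(64): all voices busy, STEAL voice 0 (pitch 85, oldest) -> assign | voices=[64 75 68]
Op 5: note_off(75): free voice 1 | voices=[64 - 68]
Op 6: note_on(82): voice 1 is free -> assigned | voices=[64 82 68]
Op 7: note_on(80): all voices busy, STEAL voice 2 (pitch 68, oldest) -> assign | voices=[64 82 80]
Op 8: note_on(62): all voices busy, STEAL voice 0 (pitch 64, oldest) -> assign | voices=[62 82 80]
Op 9: note_on(76): all voices busy, STEAL voice 1 (pitch 82, oldest) -> assign | voices=[62 76 80]
Op 10: note_on(81): all voices busy, STEAL voice 2 (pitch 80, oldest) -> assign | voices=[62 76 81]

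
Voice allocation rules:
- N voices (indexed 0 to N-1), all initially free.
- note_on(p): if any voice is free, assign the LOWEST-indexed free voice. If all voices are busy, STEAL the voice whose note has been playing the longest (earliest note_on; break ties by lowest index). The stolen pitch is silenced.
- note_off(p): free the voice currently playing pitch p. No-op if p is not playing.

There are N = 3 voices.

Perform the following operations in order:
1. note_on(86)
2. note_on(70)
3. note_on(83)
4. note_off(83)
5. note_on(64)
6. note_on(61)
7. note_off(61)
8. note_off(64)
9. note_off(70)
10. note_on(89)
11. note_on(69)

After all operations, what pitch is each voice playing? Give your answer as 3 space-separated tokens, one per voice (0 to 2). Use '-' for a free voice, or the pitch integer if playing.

Op 1: note_on(86): voice 0 is free -> assigned | voices=[86 - -]
Op 2: note_on(70): voice 1 is free -> assigned | voices=[86 70 -]
Op 3: note_on(83): voice 2 is free -> assigned | voices=[86 70 83]
Op 4: note_off(83): free voice 2 | voices=[86 70 -]
Op 5: note_on(64): voice 2 is free -> assigned | voices=[86 70 64]
Op 6: note_on(61): all voices busy, STEAL voice 0 (pitch 86, oldest) -> assign | voices=[61 70 64]
Op 7: note_off(61): free voice 0 | voices=[- 70 64]
Op 8: note_off(64): free voice 2 | voices=[- 70 -]
Op 9: note_off(70): free voice 1 | voices=[- - -]
Op 10: note_on(89): voice 0 is free -> assigned | voices=[89 - -]
Op 11: note_on(69): voice 1 is free -> assigned | voices=[89 69 -]

Answer: 89 69 -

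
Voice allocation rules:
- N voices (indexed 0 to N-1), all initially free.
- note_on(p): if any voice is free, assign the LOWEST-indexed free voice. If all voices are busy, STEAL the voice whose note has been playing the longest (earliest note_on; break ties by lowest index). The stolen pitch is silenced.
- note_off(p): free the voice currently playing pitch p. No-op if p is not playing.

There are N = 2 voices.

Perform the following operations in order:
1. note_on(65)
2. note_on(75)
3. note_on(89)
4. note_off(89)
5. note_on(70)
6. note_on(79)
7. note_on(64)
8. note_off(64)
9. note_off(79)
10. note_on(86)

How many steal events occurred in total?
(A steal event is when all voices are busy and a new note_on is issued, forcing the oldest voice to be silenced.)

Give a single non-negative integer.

Op 1: note_on(65): voice 0 is free -> assigned | voices=[65 -]
Op 2: note_on(75): voice 1 is free -> assigned | voices=[65 75]
Op 3: note_on(89): all voices busy, STEAL voice 0 (pitch 65, oldest) -> assign | voices=[89 75]
Op 4: note_off(89): free voice 0 | voices=[- 75]
Op 5: note_on(70): voice 0 is free -> assigned | voices=[70 75]
Op 6: note_on(79): all voices busy, STEAL voice 1 (pitch 75, oldest) -> assign | voices=[70 79]
Op 7: note_on(64): all voices busy, STEAL voice 0 (pitch 70, oldest) -> assign | voices=[64 79]
Op 8: note_off(64): free voice 0 | voices=[- 79]
Op 9: note_off(79): free voice 1 | voices=[- -]
Op 10: note_on(86): voice 0 is free -> assigned | voices=[86 -]

Answer: 3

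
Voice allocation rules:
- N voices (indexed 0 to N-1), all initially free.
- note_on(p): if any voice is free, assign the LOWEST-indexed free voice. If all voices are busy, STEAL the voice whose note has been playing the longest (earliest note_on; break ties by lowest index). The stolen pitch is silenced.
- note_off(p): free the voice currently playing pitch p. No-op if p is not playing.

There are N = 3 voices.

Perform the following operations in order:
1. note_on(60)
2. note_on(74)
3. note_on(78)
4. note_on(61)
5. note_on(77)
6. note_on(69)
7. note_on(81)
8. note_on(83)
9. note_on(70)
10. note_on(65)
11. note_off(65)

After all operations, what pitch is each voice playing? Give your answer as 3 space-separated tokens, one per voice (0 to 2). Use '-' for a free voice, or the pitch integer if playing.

Op 1: note_on(60): voice 0 is free -> assigned | voices=[60 - -]
Op 2: note_on(74): voice 1 is free -> assigned | voices=[60 74 -]
Op 3: note_on(78): voice 2 is free -> assigned | voices=[60 74 78]
Op 4: note_on(61): all voices busy, STEAL voice 0 (pitch 60, oldest) -> assign | voices=[61 74 78]
Op 5: note_on(77): all voices busy, STEAL voice 1 (pitch 74, oldest) -> assign | voices=[61 77 78]
Op 6: note_on(69): all voices busy, STEAL voice 2 (pitch 78, oldest) -> assign | voices=[61 77 69]
Op 7: note_on(81): all voices busy, STEAL voice 0 (pitch 61, oldest) -> assign | voices=[81 77 69]
Op 8: note_on(83): all voices busy, STEAL voice 1 (pitch 77, oldest) -> assign | voices=[81 83 69]
Op 9: note_on(70): all voices busy, STEAL voice 2 (pitch 69, oldest) -> assign | voices=[81 83 70]
Op 10: note_on(65): all voices busy, STEAL voice 0 (pitch 81, oldest) -> assign | voices=[65 83 70]
Op 11: note_off(65): free voice 0 | voices=[- 83 70]

Answer: - 83 70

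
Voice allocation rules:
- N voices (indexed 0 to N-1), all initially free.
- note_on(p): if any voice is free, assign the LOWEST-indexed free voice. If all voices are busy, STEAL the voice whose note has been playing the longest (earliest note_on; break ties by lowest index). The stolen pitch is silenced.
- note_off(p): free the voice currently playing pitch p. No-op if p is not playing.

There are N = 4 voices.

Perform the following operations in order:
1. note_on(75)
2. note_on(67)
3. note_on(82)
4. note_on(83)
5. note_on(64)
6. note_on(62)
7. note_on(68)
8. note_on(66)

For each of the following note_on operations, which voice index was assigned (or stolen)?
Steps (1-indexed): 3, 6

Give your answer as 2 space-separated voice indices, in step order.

Op 1: note_on(75): voice 0 is free -> assigned | voices=[75 - - -]
Op 2: note_on(67): voice 1 is free -> assigned | voices=[75 67 - -]
Op 3: note_on(82): voice 2 is free -> assigned | voices=[75 67 82 -]
Op 4: note_on(83): voice 3 is free -> assigned | voices=[75 67 82 83]
Op 5: note_on(64): all voices busy, STEAL voice 0 (pitch 75, oldest) -> assign | voices=[64 67 82 83]
Op 6: note_on(62): all voices busy, STEAL voice 1 (pitch 67, oldest) -> assign | voices=[64 62 82 83]
Op 7: note_on(68): all voices busy, STEAL voice 2 (pitch 82, oldest) -> assign | voices=[64 62 68 83]
Op 8: note_on(66): all voices busy, STEAL voice 3 (pitch 83, oldest) -> assign | voices=[64 62 68 66]

Answer: 2 1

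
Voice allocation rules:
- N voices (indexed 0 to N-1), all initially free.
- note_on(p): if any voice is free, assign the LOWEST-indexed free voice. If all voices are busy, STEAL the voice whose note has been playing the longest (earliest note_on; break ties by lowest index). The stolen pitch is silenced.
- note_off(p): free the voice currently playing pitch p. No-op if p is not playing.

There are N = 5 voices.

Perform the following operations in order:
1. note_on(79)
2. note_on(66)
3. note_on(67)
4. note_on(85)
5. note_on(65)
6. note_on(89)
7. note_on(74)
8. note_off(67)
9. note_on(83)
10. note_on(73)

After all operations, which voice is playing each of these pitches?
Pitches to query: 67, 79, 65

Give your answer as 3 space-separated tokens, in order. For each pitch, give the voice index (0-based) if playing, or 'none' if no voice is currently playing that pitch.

Op 1: note_on(79): voice 0 is free -> assigned | voices=[79 - - - -]
Op 2: note_on(66): voice 1 is free -> assigned | voices=[79 66 - - -]
Op 3: note_on(67): voice 2 is free -> assigned | voices=[79 66 67 - -]
Op 4: note_on(85): voice 3 is free -> assigned | voices=[79 66 67 85 -]
Op 5: note_on(65): voice 4 is free -> assigned | voices=[79 66 67 85 65]
Op 6: note_on(89): all voices busy, STEAL voice 0 (pitch 79, oldest) -> assign | voices=[89 66 67 85 65]
Op 7: note_on(74): all voices busy, STEAL voice 1 (pitch 66, oldest) -> assign | voices=[89 74 67 85 65]
Op 8: note_off(67): free voice 2 | voices=[89 74 - 85 65]
Op 9: note_on(83): voice 2 is free -> assigned | voices=[89 74 83 85 65]
Op 10: note_on(73): all voices busy, STEAL voice 3 (pitch 85, oldest) -> assign | voices=[89 74 83 73 65]

Answer: none none 4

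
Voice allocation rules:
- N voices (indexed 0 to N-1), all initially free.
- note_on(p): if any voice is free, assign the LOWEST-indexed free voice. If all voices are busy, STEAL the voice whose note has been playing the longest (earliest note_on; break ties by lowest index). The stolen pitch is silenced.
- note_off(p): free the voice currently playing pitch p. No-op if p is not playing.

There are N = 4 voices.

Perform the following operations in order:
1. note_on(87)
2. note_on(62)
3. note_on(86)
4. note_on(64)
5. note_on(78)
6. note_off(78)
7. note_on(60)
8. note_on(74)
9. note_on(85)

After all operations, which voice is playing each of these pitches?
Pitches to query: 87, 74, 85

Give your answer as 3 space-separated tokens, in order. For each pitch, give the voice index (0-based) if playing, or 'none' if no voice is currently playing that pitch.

Answer: none 1 2

Derivation:
Op 1: note_on(87): voice 0 is free -> assigned | voices=[87 - - -]
Op 2: note_on(62): voice 1 is free -> assigned | voices=[87 62 - -]
Op 3: note_on(86): voice 2 is free -> assigned | voices=[87 62 86 -]
Op 4: note_on(64): voice 3 is free -> assigned | voices=[87 62 86 64]
Op 5: note_on(78): all voices busy, STEAL voice 0 (pitch 87, oldest) -> assign | voices=[78 62 86 64]
Op 6: note_off(78): free voice 0 | voices=[- 62 86 64]
Op 7: note_on(60): voice 0 is free -> assigned | voices=[60 62 86 64]
Op 8: note_on(74): all voices busy, STEAL voice 1 (pitch 62, oldest) -> assign | voices=[60 74 86 64]
Op 9: note_on(85): all voices busy, STEAL voice 2 (pitch 86, oldest) -> assign | voices=[60 74 85 64]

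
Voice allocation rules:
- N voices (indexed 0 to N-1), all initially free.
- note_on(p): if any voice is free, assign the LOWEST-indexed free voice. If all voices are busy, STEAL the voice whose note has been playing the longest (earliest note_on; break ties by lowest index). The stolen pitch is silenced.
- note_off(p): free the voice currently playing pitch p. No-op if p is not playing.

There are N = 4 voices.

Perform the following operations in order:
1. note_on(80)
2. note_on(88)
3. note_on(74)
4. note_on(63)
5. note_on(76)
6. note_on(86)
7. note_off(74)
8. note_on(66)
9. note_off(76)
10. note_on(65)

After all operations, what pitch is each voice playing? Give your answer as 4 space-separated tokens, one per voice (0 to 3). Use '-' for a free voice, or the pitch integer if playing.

Op 1: note_on(80): voice 0 is free -> assigned | voices=[80 - - -]
Op 2: note_on(88): voice 1 is free -> assigned | voices=[80 88 - -]
Op 3: note_on(74): voice 2 is free -> assigned | voices=[80 88 74 -]
Op 4: note_on(63): voice 3 is free -> assigned | voices=[80 88 74 63]
Op 5: note_on(76): all voices busy, STEAL voice 0 (pitch 80, oldest) -> assign | voices=[76 88 74 63]
Op 6: note_on(86): all voices busy, STEAL voice 1 (pitch 88, oldest) -> assign | voices=[76 86 74 63]
Op 7: note_off(74): free voice 2 | voices=[76 86 - 63]
Op 8: note_on(66): voice 2 is free -> assigned | voices=[76 86 66 63]
Op 9: note_off(76): free voice 0 | voices=[- 86 66 63]
Op 10: note_on(65): voice 0 is free -> assigned | voices=[65 86 66 63]

Answer: 65 86 66 63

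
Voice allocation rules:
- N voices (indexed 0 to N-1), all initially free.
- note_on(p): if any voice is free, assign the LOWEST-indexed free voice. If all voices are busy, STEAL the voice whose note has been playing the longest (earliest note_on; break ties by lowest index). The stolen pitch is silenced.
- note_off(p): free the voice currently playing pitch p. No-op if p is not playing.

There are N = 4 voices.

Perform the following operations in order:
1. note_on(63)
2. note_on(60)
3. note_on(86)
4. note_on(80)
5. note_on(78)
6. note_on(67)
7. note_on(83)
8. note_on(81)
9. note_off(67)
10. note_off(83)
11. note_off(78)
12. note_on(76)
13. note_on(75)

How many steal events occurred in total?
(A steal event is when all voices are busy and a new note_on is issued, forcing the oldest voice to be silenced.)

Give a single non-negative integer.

Op 1: note_on(63): voice 0 is free -> assigned | voices=[63 - - -]
Op 2: note_on(60): voice 1 is free -> assigned | voices=[63 60 - -]
Op 3: note_on(86): voice 2 is free -> assigned | voices=[63 60 86 -]
Op 4: note_on(80): voice 3 is free -> assigned | voices=[63 60 86 80]
Op 5: note_on(78): all voices busy, STEAL voice 0 (pitch 63, oldest) -> assign | voices=[78 60 86 80]
Op 6: note_on(67): all voices busy, STEAL voice 1 (pitch 60, oldest) -> assign | voices=[78 67 86 80]
Op 7: note_on(83): all voices busy, STEAL voice 2 (pitch 86, oldest) -> assign | voices=[78 67 83 80]
Op 8: note_on(81): all voices busy, STEAL voice 3 (pitch 80, oldest) -> assign | voices=[78 67 83 81]
Op 9: note_off(67): free voice 1 | voices=[78 - 83 81]
Op 10: note_off(83): free voice 2 | voices=[78 - - 81]
Op 11: note_off(78): free voice 0 | voices=[- - - 81]
Op 12: note_on(76): voice 0 is free -> assigned | voices=[76 - - 81]
Op 13: note_on(75): voice 1 is free -> assigned | voices=[76 75 - 81]

Answer: 4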